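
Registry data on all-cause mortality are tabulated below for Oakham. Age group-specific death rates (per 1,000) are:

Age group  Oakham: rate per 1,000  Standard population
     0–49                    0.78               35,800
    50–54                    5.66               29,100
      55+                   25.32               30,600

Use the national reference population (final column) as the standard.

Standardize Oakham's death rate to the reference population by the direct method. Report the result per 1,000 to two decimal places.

10.13

Standard total = 95,500; weights = 0.3749, 0.3047, 0.3204.
Standardized rate: 0.3749×0.78 + 0.3047×5.66 + 0.3204×25.32 = 10.1301 per 1,000.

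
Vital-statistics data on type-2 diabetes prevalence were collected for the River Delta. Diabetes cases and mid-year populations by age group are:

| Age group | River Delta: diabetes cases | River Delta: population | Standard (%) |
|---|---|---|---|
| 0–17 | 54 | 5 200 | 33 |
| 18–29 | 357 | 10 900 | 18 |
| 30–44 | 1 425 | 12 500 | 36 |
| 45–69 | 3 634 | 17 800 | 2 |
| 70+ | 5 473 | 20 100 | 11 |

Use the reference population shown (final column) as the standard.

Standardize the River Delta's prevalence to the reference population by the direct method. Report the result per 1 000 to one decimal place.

Age-specific rates per 1 000 for the River Delta: 10.385, 32.752, 114.000, 204.157, 272.289.
Standard weights: 0.33, 0.18, 0.36, 0.02, 0.11.
Standardized rate: 0.3300×10.385 + 0.1800×32.752 + 0.3600×114.000 + 0.0200×204.157 + 0.1100×272.289 = 84.3972 per 1 000.

84.4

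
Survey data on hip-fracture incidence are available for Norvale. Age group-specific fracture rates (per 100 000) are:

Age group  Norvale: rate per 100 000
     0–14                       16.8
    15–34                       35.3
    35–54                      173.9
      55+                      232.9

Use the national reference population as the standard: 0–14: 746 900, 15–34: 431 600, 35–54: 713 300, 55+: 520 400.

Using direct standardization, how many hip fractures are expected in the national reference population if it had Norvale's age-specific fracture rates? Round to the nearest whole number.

2730

Expected hip fractures = Σ (standard pop × age-specific rate ÷ 100 000)
= 746 900×16.8/100 000 + 431 600×35.3/100 000 + 713 300×173.9/100 000 + 520 400×232.9/100 000
= 125.48 + 152.35 + 1240.43 + 1212.01 = 2730.27.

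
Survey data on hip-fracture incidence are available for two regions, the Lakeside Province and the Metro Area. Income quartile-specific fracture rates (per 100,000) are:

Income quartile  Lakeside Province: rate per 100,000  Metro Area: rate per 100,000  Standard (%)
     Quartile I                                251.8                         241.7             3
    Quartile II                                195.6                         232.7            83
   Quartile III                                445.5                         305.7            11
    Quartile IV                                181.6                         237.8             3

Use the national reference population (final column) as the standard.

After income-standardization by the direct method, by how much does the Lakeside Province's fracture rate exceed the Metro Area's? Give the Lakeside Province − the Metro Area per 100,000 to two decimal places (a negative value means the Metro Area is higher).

-16.80

Standard weights: 0.03, 0.83, 0.11, 0.03.
The Lakeside Province: 0.0300×251.8 + 0.8300×195.6 + 0.1100×445.5 + 0.0300×181.6 = 224.3550 per 100,000.
The Metro Area: 0.0300×241.7 + 0.8300×232.7 + 0.1100×305.7 + 0.0300×237.8 = 241.1530 per 100,000.
Difference = 224.3550 − 241.1530 = -16.7980.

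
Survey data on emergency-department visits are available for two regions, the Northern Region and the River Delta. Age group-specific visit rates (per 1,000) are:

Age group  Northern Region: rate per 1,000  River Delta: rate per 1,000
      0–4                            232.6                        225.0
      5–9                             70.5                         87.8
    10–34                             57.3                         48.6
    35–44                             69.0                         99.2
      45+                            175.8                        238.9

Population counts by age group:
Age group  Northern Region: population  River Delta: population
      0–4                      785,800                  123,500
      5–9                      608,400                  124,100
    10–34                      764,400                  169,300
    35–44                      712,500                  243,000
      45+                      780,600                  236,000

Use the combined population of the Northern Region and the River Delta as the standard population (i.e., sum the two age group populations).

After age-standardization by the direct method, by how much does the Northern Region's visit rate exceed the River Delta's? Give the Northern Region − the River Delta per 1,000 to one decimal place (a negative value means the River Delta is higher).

Combined standard total = 4,547,600; weights = 0.2000, 0.1611, 0.2053, 0.2101, 0.2235.
The Northern Region: 0.2000×232.6 + 0.1611×70.5 + 0.2053×57.3 + 0.2101×69.0 + 0.2235×175.8 = 123.4263 per 1,000.
The River Delta: 0.2000×225.0 + 0.1611×87.8 + 0.2053×48.6 + 0.2101×99.2 + 0.2235×238.9 = 143.3581 per 1,000.
Difference = 123.4263 − 143.3581 = -19.9318.

-19.9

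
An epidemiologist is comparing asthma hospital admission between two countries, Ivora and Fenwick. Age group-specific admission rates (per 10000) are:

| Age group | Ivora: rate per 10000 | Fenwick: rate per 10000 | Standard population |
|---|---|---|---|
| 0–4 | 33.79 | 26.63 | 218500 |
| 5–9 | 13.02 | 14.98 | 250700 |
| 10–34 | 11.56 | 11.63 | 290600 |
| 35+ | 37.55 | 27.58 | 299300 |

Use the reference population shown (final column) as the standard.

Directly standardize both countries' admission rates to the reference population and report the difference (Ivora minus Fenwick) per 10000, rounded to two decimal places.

3.81

Standard total = 1059100; weights = 0.2063, 0.2367, 0.2744, 0.2826.
Ivora: 0.2063×33.79 + 0.2367×13.02 + 0.2744×11.56 + 0.2826×37.55 = 23.8365 per 10000.
Fenwick: 0.2063×26.63 + 0.2367×14.98 + 0.2744×11.63 + 0.2826×27.58 = 20.0250 per 10000.
Difference = 23.8365 − 20.0250 = 3.8115.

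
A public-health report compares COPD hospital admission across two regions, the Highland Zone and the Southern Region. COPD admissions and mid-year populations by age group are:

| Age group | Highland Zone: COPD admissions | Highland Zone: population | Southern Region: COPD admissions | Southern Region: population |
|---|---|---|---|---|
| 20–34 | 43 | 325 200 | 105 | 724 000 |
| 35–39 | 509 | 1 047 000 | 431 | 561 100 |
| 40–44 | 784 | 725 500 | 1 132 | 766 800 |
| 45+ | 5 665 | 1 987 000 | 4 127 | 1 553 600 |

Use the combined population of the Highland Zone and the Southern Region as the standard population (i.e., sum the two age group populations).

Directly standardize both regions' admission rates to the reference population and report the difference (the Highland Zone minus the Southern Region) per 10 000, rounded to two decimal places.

-0.48

Age-specific rates per 10 000 for the Highland Zone: 1.32, 4.86, 10.81, 28.51.
For the Southern Region: 1.45, 7.68, 14.76, 26.56.
Combined standard total = 7 690 200; weights = 0.1364, 0.2091, 0.1941, 0.4604.
The Highland Zone: 0.1364×1.32 + 0.2091×4.86 + 0.1941×10.81 + 0.4604×28.51 = 16.4203 per 10 000.
The Southern Region: 0.1364×1.45 + 0.2091×7.68 + 0.1941×14.76 + 0.4604×26.56 = 16.8991 per 10 000.
Difference = 16.4203 − 16.8991 = -0.4788.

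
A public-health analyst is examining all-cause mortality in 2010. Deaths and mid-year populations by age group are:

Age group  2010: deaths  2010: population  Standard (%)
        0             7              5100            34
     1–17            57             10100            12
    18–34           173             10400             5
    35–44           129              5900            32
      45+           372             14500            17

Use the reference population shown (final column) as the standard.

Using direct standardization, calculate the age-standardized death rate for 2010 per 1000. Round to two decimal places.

13.33

Age-specific rates per 1000 for 2010: 1.373, 5.644, 16.635, 21.864, 25.655.
Standard weights: 0.34, 0.12, 0.05, 0.32, 0.17.
Standardized rate: 0.3400×1.373 + 0.1200×5.644 + 0.0500×16.635 + 0.3200×21.864 + 0.1700×25.655 = 13.3336 per 1000.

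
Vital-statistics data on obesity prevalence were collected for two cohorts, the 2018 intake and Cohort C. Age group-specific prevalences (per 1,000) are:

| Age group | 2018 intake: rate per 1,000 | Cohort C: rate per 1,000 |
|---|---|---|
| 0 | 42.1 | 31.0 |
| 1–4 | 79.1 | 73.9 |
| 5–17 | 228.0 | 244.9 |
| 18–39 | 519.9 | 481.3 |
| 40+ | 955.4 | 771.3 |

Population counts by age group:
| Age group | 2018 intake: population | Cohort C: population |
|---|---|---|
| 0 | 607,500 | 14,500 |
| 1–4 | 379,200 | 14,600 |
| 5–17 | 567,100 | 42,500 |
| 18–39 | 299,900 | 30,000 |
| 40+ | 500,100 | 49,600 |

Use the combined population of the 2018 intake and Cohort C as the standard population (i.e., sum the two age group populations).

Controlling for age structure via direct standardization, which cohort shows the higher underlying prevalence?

Combined standard total = 2,505,000; weights = 0.2483, 0.1572, 0.2434, 0.1317, 0.2194.
The 2018 intake: 0.2483×42.1 + 0.1572×79.1 + 0.2434×228.0 + 0.1317×519.9 + 0.2194×955.4 = 356.4962 per 1,000.
Cohort C: 0.2483×31.0 + 0.1572×73.9 + 0.2434×244.9 + 0.1317×481.3 + 0.2194×771.3 = 311.5526 per 1,000.
The crude rates (347.77 vs 427.46) would put Cohort C higher, but that reflects its age composition; once standardized to a common age structure, the 2018 intake has the higher underlying rate.

2018 intake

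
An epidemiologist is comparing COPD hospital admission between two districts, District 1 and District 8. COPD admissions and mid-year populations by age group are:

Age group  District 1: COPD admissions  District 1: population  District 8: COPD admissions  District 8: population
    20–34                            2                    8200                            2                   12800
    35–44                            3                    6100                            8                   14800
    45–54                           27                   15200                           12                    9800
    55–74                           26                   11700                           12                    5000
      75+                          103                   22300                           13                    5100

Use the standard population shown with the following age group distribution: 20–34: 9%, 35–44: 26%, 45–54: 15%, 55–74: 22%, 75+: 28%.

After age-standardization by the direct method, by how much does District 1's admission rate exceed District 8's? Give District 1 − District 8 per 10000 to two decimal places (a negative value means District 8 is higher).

6.18

Age-specific rates per 10000 for District 1: 2.44, 4.92, 17.76, 22.22, 46.19.
For District 8: 1.56, 5.41, 12.24, 24.00, 25.49.
Standard weights: 0.09, 0.26, 0.15, 0.22, 0.28.
District 1: 0.0900×2.44 + 0.2600×4.92 + 0.1500×17.76 + 0.2200×22.22 + 0.2800×46.19 = 21.9843 per 10000.
District 8: 0.0900×1.56 + 0.2600×5.41 + 0.1500×12.24 + 0.2200×24.00 + 0.2800×25.49 = 15.8000 per 10000.
Difference = 21.9843 − 15.8000 = 6.1843.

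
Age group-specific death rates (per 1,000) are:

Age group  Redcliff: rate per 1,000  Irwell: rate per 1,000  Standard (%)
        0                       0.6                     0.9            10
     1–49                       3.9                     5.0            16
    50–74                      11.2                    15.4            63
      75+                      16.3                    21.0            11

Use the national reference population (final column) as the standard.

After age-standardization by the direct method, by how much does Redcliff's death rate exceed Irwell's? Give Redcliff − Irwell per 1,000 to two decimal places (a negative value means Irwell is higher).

Standard weights: 0.10, 0.16, 0.63, 0.11.
Redcliff: 0.1000×0.6 + 0.1600×3.9 + 0.6300×11.2 + 0.1100×16.3 = 9.5330 per 1,000.
Irwell: 0.1000×0.9 + 0.1600×5.0 + 0.6300×15.4 + 0.1100×21.0 = 12.9020 per 1,000.
Difference = 9.5330 − 12.9020 = -3.3690.

-3.37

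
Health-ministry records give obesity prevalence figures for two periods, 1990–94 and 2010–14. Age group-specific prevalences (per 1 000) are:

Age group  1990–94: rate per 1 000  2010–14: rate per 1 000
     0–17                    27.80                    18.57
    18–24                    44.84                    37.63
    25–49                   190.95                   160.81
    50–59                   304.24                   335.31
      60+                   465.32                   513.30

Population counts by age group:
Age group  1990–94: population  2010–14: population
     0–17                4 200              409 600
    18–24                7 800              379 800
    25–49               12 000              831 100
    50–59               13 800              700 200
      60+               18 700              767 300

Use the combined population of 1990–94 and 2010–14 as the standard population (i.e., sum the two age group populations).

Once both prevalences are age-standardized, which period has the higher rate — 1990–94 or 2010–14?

2010–14

Combined standard total = 3 144 500; weights = 0.1316, 0.1233, 0.2681, 0.2271, 0.2500.
1990–94: 0.1316×27.80 + 0.1233×44.84 + 0.2681×190.95 + 0.2271×304.24 + 0.2500×465.32 = 245.7759 per 1 000.
2010–14: 0.1316×18.57 + 0.1233×37.63 + 0.2681×160.81 + 0.2271×335.31 + 0.2500×513.30 = 254.6394 per 1 000.
The crude rates (277.13 vs 253.95) would put 1990–94 higher, but that reflects its age composition; once standardized to a common age structure, 2010–14 has the higher underlying rate.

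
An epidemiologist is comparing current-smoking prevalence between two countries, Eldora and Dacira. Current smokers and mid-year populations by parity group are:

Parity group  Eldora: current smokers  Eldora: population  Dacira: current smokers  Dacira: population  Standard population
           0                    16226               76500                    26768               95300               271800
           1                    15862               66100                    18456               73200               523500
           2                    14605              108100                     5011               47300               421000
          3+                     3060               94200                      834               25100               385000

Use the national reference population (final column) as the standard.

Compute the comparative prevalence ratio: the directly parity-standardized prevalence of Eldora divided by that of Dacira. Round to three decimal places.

Parity-specific rates per 1000 for Eldora: 212.105, 239.970, 135.106, 32.484.
For Dacira: 280.881, 252.131, 105.941, 33.227.
Standard total = 1601300; weights = 0.1697, 0.3269, 0.2629, 0.2404.
Eldora: 0.1697×212.105 + 0.3269×239.970 + 0.2629×135.106 + 0.2404×32.484 = 157.7845 per 1000.
Dacira: 0.1697×280.881 + 0.3269×252.131 + 0.2629×105.941 + 0.2404×33.227 = 165.9450 per 1000.
Ratio = 157.7845 ÷ 165.9450 = 0.95082.

0.951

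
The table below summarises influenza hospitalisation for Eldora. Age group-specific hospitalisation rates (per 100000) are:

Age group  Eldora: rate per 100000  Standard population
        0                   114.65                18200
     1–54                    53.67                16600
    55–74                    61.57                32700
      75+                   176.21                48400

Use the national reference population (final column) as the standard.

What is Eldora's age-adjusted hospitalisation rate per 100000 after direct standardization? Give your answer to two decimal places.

116.65

Standard total = 115900; weights = 0.1570, 0.1432, 0.2821, 0.4176.
Standardized rate: 0.1570×114.65 + 0.1432×53.67 + 0.2821×61.57 + 0.4176×176.21 = 116.6476 per 100000.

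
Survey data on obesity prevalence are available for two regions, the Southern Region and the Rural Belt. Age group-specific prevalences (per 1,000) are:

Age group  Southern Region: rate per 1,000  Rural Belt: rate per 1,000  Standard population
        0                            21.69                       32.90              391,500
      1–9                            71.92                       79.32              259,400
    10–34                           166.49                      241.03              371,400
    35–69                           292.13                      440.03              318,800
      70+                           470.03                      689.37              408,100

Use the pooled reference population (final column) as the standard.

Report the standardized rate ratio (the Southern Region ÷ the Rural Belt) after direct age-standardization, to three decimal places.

0.687

Standard total = 1,749,200; weights = 0.2238, 0.1483, 0.2123, 0.1823, 0.2333.
The Southern Region: 0.2238×21.69 + 0.1483×71.92 + 0.2123×166.49 + 0.1823×292.13 + 0.2333×470.03 = 213.7734 per 1,000.
The Rural Belt: 0.2238×32.90 + 0.1483×79.32 + 0.2123×241.03 + 0.1823×440.03 + 0.2333×689.37 = 311.3354 per 1,000.
Ratio = 213.7734 ÷ 311.3354 = 0.68663.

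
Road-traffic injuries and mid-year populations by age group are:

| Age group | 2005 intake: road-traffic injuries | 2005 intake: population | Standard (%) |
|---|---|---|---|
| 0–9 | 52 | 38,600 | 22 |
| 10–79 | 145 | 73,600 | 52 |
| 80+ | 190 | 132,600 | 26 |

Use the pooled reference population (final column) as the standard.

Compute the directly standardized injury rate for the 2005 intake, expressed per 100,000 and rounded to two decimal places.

169.34

Age-specific rates per 100,000 for the 2005 intake: 134.72, 197.01, 143.29.
Standard weights: 0.22, 0.52, 0.26.
Standardized rate: 0.2200×134.72 + 0.5200×197.01 + 0.2600×143.29 = 169.3379 per 100,000.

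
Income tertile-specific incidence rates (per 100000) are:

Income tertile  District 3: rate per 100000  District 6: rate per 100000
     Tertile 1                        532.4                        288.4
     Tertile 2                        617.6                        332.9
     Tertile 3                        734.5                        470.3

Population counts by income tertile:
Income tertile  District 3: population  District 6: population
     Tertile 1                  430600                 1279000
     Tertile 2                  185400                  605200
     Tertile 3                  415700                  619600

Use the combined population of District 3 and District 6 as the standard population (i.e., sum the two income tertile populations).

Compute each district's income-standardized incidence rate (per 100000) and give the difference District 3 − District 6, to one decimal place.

259.0

Combined standard total = 3535500; weights = 0.4836, 0.2236, 0.2928.
District 3: 0.4836×532.4 + 0.2236×617.6 + 0.2928×734.5 = 610.6331 per 100000.
District 6: 0.4836×288.4 + 0.2236×332.9 + 0.2928×470.3 = 351.6167 per 100000.
Difference = 610.6331 − 351.6167 = 259.0164.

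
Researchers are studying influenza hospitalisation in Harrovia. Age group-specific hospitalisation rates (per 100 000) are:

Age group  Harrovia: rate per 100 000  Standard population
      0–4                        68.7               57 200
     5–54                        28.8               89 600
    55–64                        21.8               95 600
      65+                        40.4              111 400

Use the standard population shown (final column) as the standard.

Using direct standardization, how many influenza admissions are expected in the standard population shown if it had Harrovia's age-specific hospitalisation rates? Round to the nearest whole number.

Expected influenza admissions = Σ (standard pop × age-specific rate ÷ 100 000)
= 57 200×68.7/100 000 + 89 600×28.8/100 000 + 95 600×21.8/100 000 + 111 400×40.4/100 000
= 39.30 + 25.80 + 20.84 + 45.01 = 130.95.

131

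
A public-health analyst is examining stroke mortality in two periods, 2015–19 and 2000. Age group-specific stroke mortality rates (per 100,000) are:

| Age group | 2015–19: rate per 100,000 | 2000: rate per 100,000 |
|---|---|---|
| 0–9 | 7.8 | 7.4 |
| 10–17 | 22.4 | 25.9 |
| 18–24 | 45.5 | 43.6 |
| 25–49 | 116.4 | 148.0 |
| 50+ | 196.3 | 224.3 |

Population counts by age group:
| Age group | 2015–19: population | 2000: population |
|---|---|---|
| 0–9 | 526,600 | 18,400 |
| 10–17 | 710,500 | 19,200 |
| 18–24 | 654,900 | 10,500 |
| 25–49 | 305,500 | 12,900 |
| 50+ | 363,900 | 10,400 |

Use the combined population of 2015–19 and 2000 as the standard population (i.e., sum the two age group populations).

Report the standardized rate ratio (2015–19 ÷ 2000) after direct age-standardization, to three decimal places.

Combined standard total = 2,632,800; weights = 0.2070, 0.2772, 0.2527, 0.1209, 0.1422.
2015–19: 0.2070×7.8 + 0.2772×22.4 + 0.2527×45.5 + 0.1209×116.4 + 0.1422×196.3 = 61.3069 per 100,000.
2000: 0.2070×7.4 + 0.2772×25.9 + 0.2527×43.6 + 0.1209×148.0 + 0.1422×224.3 = 69.5162 per 100,000.
Ratio = 61.3069 ÷ 69.5162 = 0.88191.

0.882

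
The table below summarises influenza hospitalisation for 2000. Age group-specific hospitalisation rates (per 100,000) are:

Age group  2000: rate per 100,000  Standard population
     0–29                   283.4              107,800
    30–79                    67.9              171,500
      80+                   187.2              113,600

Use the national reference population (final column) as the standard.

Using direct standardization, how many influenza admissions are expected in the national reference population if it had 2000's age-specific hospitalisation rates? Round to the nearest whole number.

Expected influenza admissions = Σ (standard pop × age-specific rate ÷ 100,000)
= 107,800×283.4/100,000 + 171,500×67.9/100,000 + 113,600×187.2/100,000
= 305.51 + 116.45 + 212.66 = 634.61.

635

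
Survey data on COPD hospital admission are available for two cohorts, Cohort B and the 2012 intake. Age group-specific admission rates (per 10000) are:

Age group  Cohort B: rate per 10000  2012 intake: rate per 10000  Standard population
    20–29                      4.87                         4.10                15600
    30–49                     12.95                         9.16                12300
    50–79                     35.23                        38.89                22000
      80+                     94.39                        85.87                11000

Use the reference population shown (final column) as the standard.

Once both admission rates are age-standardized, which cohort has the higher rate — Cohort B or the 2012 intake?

Cohort B

Standard total = 60900; weights = 0.2562, 0.2020, 0.3612, 0.1806.
Cohort B: 0.2562×4.87 + 0.2020×12.95 + 0.3612×35.23 + 0.1806×94.39 = 33.6389 per 10000.
The 2012 intake: 0.2562×4.10 + 0.2020×9.16 + 0.3612×38.89 + 0.1806×85.87 = 32.4594 per 10000.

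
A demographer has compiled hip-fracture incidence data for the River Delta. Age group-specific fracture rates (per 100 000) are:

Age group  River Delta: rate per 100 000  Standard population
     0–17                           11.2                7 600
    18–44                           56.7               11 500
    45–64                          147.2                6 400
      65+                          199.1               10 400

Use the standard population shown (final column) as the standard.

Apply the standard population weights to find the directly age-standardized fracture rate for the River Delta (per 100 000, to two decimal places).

104.45

Standard total = 35 900; weights = 0.2117, 0.3203, 0.1783, 0.2897.
Standardized rate: 0.2117×11.2 + 0.3203×56.7 + 0.1783×147.2 + 0.2897×199.1 = 104.4538 per 100 000.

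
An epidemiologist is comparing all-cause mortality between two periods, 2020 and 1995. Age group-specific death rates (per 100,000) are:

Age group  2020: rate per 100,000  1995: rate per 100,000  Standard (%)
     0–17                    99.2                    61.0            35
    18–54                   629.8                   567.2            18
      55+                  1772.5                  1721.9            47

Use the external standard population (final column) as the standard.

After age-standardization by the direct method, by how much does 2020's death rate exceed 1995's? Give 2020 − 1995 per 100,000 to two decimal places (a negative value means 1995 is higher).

48.42

Standard weights: 0.35, 0.18, 0.47.
2020: 0.3500×99.2 + 0.1800×629.8 + 0.4700×1772.5 = 981.1590 per 100,000.
1995: 0.3500×61.0 + 0.1800×567.2 + 0.4700×1721.9 = 932.7390 per 100,000.
Difference = 981.1590 − 932.7390 = 48.4200.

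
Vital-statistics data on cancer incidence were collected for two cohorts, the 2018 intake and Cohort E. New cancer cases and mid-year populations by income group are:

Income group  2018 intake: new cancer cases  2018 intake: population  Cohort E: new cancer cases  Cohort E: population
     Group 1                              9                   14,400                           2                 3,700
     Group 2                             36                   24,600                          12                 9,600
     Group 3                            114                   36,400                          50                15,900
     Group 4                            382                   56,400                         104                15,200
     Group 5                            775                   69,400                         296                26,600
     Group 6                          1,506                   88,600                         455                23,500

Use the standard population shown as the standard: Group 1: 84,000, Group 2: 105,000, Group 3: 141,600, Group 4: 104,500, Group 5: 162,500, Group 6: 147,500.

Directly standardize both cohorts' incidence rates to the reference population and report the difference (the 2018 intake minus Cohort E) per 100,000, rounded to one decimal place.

Income-specific rates per 100,000 for the 2018 intake: 62.50, 146.34, 313.19, 677.30, 1116.71, 1699.77.
For Cohort E: 54.05, 125.00, 314.47, 684.21, 1112.78, 1936.17.
Standard total = 745,100; weights = 0.1127, 0.1409, 0.1900, 0.1402, 0.2181, 0.1980.
The 2018 intake: 0.1127×62.50 + 0.1409×146.34 + 0.1900×313.19 + 0.1402×677.30 + 0.2181×1116.71 + 0.1980×1699.77 = 762.2122 per 100,000.
Cohort E: 0.1127×54.05 + 0.1409×125.00 + 0.1900×314.47 + 0.1402×684.21 + 0.2181×1112.78 + 0.1980×1936.17 = 805.4033 per 100,000.
Difference = 762.2122 − 805.4033 = -43.1911.

-43.2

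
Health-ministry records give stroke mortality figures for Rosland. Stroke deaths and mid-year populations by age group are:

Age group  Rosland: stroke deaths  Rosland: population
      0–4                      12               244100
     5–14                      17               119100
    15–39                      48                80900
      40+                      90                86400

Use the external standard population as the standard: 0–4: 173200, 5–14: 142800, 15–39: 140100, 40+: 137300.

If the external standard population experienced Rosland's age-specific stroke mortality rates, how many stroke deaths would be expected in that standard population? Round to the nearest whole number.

Age-specific rates per 100000 for Rosland: 4.92, 14.27, 59.33, 104.17.
Expected stroke deaths = Σ (standard pop × age-specific rate ÷ 100000)
= 173200×4.92/100000 + 142800×14.27/100000 + 140100×59.33/100000 + 137300×104.17/100000
= 8.51 + 20.38 + 83.12 + 143.02 = 255.04.

255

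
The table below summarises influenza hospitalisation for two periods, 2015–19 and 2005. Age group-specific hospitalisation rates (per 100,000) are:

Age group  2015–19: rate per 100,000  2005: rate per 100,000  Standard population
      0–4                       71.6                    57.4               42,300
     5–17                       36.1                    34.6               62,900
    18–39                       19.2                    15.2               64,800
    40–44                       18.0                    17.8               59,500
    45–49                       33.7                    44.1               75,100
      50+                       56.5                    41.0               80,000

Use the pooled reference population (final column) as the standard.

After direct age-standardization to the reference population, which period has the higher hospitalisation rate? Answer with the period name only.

Standard total = 384,600; weights = 0.1100, 0.1635, 0.1685, 0.1547, 0.1953, 0.2080.
2015–19: 0.1100×71.6 + 0.1635×36.1 + 0.1685×19.2 + 0.1547×18.0 + 0.1953×33.7 + 0.2080×56.5 = 38.1316 per 100,000.
2005: 0.1100×57.4 + 0.1635×34.6 + 0.1685×15.2 + 0.1547×17.8 + 0.1953×44.1 + 0.2080×41.0 = 34.4262 per 100,000.

2015–19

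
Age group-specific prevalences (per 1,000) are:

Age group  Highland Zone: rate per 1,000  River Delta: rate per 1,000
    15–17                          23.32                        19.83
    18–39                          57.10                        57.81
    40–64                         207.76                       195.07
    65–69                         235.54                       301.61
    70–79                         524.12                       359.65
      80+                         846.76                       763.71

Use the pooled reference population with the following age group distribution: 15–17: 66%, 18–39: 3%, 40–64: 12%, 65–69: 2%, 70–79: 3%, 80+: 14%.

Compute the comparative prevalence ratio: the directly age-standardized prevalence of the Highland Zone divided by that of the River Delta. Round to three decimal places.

Standard weights: 0.66, 0.03, 0.12, 0.02, 0.03, 0.14.
The Highland Zone: 0.6600×23.32 + 0.0300×57.10 + 0.1200×207.76 + 0.0200×235.54 + 0.0300×524.12 + 0.1400×846.76 = 181.0162 per 1,000.
The River Delta: 0.6600×19.83 + 0.0300×57.81 + 0.1200×195.07 + 0.0200×301.61 + 0.0300×359.65 + 0.1400×763.71 = 161.9716 per 1,000.
Ratio = 181.0162 ÷ 161.9716 = 1.11758.

1.118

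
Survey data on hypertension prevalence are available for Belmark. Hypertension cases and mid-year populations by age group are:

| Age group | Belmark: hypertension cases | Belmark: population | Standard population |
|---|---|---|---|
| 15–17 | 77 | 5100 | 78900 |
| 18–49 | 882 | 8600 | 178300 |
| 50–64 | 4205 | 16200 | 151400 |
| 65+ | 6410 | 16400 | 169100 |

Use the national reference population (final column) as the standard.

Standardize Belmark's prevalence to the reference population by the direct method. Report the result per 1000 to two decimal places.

Age-specific rates per 1000 for Belmark: 15.098, 102.558, 259.568, 390.854.
Standard total = 577700; weights = 0.1366, 0.3086, 0.2621, 0.2927.
Standardized rate: 0.1366×15.098 + 0.3086×102.558 + 0.2621×259.568 + 0.2927×390.854 = 216.1490 per 1000.

216.15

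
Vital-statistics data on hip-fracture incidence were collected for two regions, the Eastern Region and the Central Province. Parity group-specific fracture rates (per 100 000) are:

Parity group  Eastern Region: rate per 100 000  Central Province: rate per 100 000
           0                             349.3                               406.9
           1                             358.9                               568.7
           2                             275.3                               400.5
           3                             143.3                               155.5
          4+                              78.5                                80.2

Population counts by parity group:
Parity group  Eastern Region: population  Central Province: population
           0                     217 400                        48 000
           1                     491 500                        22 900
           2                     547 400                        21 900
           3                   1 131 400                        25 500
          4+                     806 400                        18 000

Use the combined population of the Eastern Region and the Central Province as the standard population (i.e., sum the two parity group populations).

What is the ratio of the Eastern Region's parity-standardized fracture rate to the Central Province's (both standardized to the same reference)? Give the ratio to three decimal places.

Combined standard total = 3 330 400; weights = 0.0797, 0.1545, 0.1709, 0.3474, 0.2475.
The Eastern Region: 0.0797×349.3 + 0.1545×358.9 + 0.1709×275.3 + 0.3474×143.3 + 0.2475×78.5 = 199.5405 per 100 000.
The Central Province: 0.0797×406.9 + 0.1545×568.7 + 0.1709×400.5 + 0.3474×155.5 + 0.2475×80.2 = 262.5961 per 100 000.
Ratio = 199.5405 ÷ 262.5961 = 0.75988.

0.760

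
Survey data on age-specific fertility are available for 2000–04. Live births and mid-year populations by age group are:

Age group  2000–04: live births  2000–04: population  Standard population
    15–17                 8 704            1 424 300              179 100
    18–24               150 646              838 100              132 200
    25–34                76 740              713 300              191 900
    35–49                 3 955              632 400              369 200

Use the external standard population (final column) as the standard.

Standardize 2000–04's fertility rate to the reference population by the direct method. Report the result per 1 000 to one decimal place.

Age-specific rates per 1 000 for 2000–04: 6.111, 179.747, 107.584, 6.254.
Standard total = 872 400; weights = 0.2053, 0.1515, 0.2200, 0.4232.
Standardized rate: 0.2053×6.111 + 0.1515×179.747 + 0.2200×107.584 + 0.4232×6.254 = 54.8045 per 1 000.

54.8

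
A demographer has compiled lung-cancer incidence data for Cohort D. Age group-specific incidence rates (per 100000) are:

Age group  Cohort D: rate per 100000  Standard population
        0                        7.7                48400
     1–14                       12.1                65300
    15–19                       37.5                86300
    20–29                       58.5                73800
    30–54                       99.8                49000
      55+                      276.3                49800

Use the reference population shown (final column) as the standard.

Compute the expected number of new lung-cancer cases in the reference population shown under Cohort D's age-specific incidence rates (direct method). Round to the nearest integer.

274

Expected new lung-cancer cases = Σ (standard pop × age-specific rate ÷ 100000)
= 48400×7.7/100000 + 65300×12.1/100000 + 86300×37.5/100000 + 73800×58.5/100000 + 49000×99.8/100000 + 49800×276.3/100000
= 3.73 + 7.90 + 32.36 + 43.17 + 48.90 + 137.60 = 273.66.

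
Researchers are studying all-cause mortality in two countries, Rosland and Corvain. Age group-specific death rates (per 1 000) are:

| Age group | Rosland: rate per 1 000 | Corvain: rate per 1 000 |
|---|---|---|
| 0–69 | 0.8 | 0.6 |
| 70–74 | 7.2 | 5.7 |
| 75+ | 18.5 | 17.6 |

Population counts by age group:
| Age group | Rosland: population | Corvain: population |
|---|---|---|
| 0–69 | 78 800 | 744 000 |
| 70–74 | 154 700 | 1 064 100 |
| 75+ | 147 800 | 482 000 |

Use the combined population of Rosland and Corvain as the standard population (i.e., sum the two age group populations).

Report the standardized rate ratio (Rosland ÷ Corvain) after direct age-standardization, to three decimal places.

Combined standard total = 2 671 400; weights = 0.3080, 0.4562, 0.2358.
Rosland: 0.3080×0.8 + 0.4562×7.2 + 0.2358×18.5 = 7.8928 per 1 000.
Corvain: 0.3080×0.6 + 0.4562×5.7 + 0.2358×17.6 = 6.9347 per 1 000.
Ratio = 7.8928 ÷ 6.9347 = 1.13817.

1.138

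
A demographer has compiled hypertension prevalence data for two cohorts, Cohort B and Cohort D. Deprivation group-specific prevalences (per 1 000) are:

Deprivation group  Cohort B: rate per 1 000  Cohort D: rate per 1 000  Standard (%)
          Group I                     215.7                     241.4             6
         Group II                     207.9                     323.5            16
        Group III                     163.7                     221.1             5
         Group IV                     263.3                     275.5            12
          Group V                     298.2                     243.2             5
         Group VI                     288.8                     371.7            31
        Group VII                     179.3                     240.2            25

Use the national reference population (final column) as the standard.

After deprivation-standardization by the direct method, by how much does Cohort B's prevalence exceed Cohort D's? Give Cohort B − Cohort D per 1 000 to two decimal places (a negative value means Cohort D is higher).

Standard weights: 0.06, 0.16, 0.05, 0.12, 0.05, 0.31, 0.25.
Cohort B: 0.0600×215.7 + 0.1600×207.9 + 0.0500×163.7 + 0.1200×263.3 + 0.0500×298.2 + 0.3100×288.8 + 0.2500×179.3 = 235.2500 per 1 000.
Cohort D: 0.0600×241.4 + 0.1600×323.5 + 0.0500×221.1 + 0.1200×275.5 + 0.0500×243.2 + 0.3100×371.7 + 0.2500×240.2 = 297.7960 per 1 000.
Difference = 235.2500 − 297.7960 = -62.5460.

-62.55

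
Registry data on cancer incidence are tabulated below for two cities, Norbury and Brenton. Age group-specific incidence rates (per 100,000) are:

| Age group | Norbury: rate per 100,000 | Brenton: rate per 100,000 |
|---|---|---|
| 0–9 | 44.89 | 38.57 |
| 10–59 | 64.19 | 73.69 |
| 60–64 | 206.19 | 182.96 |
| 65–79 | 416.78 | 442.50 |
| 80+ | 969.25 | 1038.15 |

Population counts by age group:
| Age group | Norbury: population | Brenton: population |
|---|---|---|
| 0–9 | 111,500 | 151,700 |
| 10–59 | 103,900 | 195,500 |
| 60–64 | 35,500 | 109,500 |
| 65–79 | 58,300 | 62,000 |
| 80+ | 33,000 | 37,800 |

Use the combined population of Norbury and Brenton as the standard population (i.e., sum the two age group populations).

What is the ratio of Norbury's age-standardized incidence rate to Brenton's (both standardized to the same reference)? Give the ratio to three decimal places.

0.969

Combined standard total = 898,700; weights = 0.2929, 0.3331, 0.1613, 0.1339, 0.0788.
Norbury: 0.2929×44.89 + 0.3331×64.19 + 0.1613×206.19 + 0.1339×416.78 + 0.0788×969.25 = 199.9473 per 100,000.
Brenton: 0.2929×38.57 + 0.3331×73.69 + 0.1613×182.96 + 0.1339×442.50 + 0.0788×1038.15 = 206.3841 per 100,000.
Ratio = 199.9473 ÷ 206.3841 = 0.96881.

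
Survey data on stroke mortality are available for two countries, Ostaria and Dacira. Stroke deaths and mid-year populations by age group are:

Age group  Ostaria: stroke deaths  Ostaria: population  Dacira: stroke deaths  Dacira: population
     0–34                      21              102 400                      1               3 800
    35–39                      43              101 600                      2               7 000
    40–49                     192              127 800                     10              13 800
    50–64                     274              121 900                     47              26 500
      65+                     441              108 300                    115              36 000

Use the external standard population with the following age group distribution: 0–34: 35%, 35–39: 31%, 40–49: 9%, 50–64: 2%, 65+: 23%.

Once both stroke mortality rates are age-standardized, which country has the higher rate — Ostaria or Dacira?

Age-specific rates per 100 000 for Ostaria: 20.51, 42.32, 150.23, 224.77, 407.20.
For Dacira: 26.32, 28.57, 72.46, 177.36, 319.44.
Standard weights: 0.35, 0.31, 0.09, 0.02, 0.23.
Ostaria: 0.3500×20.51 + 0.3100×42.32 + 0.0900×150.23 + 0.0200×224.77 + 0.2300×407.20 = 131.9709 per 100 000.
Dacira: 0.3500×26.32 + 0.3100×28.57 + 0.0900×72.46 + 0.0200×177.36 + 0.2300×319.44 = 101.6088 per 100 000.
The crude rates (172.78 vs 200.92) would put Dacira higher, but that reflects its age composition; once standardized to a common age structure, Ostaria has the higher underlying rate.

Ostaria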